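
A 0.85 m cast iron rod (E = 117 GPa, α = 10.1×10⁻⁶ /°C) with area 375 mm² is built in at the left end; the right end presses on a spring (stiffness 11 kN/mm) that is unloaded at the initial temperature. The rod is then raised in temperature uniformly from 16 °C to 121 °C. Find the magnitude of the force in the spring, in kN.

P ≈ 8.17 kN

The unrestrained thermal change is αΔT L = 10.1×10⁻⁶ × 105 × 850 = 0.9014 mm.
Let P be the compressive force at the spring. The rod shortens elastically by PL/(AE) and the spring compresses by P/k; together these equal δ_free.
P [ L/(AE) + 1/k ] = δ_free → P [ 850/(375×117×10³) + 1/(11×10³) ] = 0.9014.
P = 0.9014 / 0.0001103 = 8174 N.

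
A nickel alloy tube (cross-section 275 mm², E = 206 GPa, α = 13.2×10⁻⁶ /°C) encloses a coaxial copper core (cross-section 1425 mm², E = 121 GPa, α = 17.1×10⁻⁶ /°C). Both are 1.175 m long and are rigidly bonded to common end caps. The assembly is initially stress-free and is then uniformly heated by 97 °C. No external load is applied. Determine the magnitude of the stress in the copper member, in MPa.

The copper has the larger α, so on heating it would change length more than the nickel alloy if both were free. The rigid plates force a common final length, so the copper is put into compression and the nickel alloy into tension, with equal and opposite forces P (no external load).
Equating the net (thermal + elastic) strains gives |α₁ − α₂|·ΔT = P·[1/(A₁E₁) + 1/(A₂E₂)].
|α₁ − α₂|·ΔT = 3.9×10⁻⁶ × 97 = 0.0003783.
1/(A₁E₁) + 1/(A₂E₂) = 1/(275×206×10³) + 1/(1425×121×10³) = 2.345×10⁻⁸ N⁻¹.
P = 0.0003783 / 2.345×10⁻⁸ = 16130 N = 16.13 kN.
σ_{copper} = P/A₂ = 16130/1425 = 11.32 MPa, compressive.

σ ≈ 11.3 MPa (compressive)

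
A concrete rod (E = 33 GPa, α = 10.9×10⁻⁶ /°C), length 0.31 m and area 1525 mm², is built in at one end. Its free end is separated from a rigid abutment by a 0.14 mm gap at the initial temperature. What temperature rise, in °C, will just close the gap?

The gap closes when αΔT L = 0.14 mm, since the rod is still unstressed at that instant.
So ΔT = g/(αL) = 0.14/(10.9×10⁻⁶ × 310) = 41.43 °C.

ΔT ≈ 41.4 °C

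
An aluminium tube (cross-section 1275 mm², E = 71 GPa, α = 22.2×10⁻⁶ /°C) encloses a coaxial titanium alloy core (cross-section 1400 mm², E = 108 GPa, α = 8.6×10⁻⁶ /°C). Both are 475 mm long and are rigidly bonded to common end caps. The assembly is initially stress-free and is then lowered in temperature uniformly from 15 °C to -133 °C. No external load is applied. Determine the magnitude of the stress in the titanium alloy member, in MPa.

Equilibrium of a rigid end plate with no external load gives equal and opposite internal forces ±P in the two members. Since α_{aluminium} > α_{titanium alloy}, cooling drives the aluminium into tension and the titanium alloy into compression.
Equating the net (thermal + elastic) strains gives |α₁ − α₂|·ΔT = P·[1/(A₁E₁) + 1/(A₂E₂)].
|α₁ − α₂|·ΔT = 13.6×10⁻⁶ × 148 = 0.002013.
1/(A₁E₁) + 1/(A₂E₂) = 1/(1275×71×10³) + 1/(1400×108×10³) = 1.766×10⁻⁸ N⁻¹.
P = 0.002013 / 1.766×10⁻⁸ = 114000 N = 114 kN.
σ_{titanium alloy} = P/A₂ = 114000/1400 = 81.41 MPa, compressive.

σ ≈ 81.4 MPa (compressive)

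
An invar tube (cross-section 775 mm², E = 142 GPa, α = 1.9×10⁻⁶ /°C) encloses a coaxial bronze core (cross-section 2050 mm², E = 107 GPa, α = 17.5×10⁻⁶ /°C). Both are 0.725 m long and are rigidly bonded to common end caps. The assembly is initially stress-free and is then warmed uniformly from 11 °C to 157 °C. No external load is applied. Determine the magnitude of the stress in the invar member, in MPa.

The bronze has the larger α, so on heating it would change length more than the invar if both were free. The rigid plates force a common final length, so the bronze is put into compression and the invar into tension, with equal and opposite forces P (no external load).
Equating the net (thermal + elastic) strains gives |α₁ − α₂|·ΔT = P·[1/(A₁E₁) + 1/(A₂E₂)].
|α₁ − α₂|·ΔT = 15.6×10⁻⁶ × 146 = 0.002278.
1/(A₁E₁) + 1/(A₂E₂) = 1/(775×142×10³) + 1/(2050×107×10³) = 1.365×10⁻⁸ N⁻¹.
P = 0.002278 / 1.365×10⁻⁸ = 166900 N = 166.9 kN.
σ_{invar} = P/A₁ = 166900/775 = 215.4 MPa, tensile.

σ ≈ 215 MPa (tensile)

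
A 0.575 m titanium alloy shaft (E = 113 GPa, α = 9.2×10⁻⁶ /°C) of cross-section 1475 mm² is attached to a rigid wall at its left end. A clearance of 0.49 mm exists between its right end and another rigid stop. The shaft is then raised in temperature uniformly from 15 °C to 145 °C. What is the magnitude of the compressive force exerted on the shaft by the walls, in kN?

P ≈ 57.3 kN

Unrestrained expansion: δ_free = αΔT L = 9.2×10⁻⁶ × 130 × 575 = 0.6877 mm.
The gap closes (δ_free > 0.49 mm) and the wall then resists a further 0.6877 − 0.49 = 0.1977 mm of expansion.
So σ = E(δ_free − g)/L = 113×10³ × 0.1977/575 = 38.85 MPa.
Force on the wall = σA = 38.85 × 1475 mm² = 57.31 kN.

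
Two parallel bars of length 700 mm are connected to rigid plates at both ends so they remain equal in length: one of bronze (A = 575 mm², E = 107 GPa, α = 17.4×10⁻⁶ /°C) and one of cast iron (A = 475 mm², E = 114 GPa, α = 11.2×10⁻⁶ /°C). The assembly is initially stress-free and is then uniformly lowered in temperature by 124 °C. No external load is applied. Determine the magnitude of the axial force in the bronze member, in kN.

P ≈ 22.1 kN (tensile in the bronze)

Equilibrium of a rigid end plate with no external load gives equal and opposite internal forces ±P in the two members. Since α_{bronze} > α_{cast iron}, cooling drives the bronze into tension and the cast iron into compression.
Equating the net (thermal + elastic) strains gives |α₁ − α₂|·ΔT = P·[1/(A₁E₁) + 1/(A₂E₂)].
|α₁ − α₂|·ΔT = 6.2×10⁻⁶ × 124 = 0.0007688.
1/(A₁E₁) + 1/(A₂E₂) = 1/(575×107×10³) + 1/(475×114×10³) = 3.472×10⁻⁸ N⁻¹.
P = 0.0007688 / 3.472×10⁻⁸ = 22140 N = 22.14 kN.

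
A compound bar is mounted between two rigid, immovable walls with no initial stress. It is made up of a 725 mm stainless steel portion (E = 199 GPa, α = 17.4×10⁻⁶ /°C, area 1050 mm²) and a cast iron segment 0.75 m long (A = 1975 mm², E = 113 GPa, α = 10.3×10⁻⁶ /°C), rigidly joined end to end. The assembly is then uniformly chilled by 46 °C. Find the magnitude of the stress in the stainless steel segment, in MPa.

Free thermal contraction of the whole bar: Σ αᵢΔT Lᵢ = 17.4×10⁻⁶×46×725 + 10.3×10⁻⁶×46×750 = 0.9356 mm.
The rigid supports impose zero overall length change; the single axial force P common to all segments must satisfy P Σ Lᵢ/(AᵢEᵢ) = δ_free.
The series flexibility is Σ Lᵢ/(AᵢEᵢ) = 725/(1050×199×10³) + 750/(1975×113×10³) = 6.83×10⁻⁶ mm/N.
P = 0.9356 / 6.83×10⁻⁶ = 137000 N = 137 kN, tensile.
σ_{stainless steel} = P / A = 137000 / 1050 = 130.5 MPa.

σ ≈ 130 MPa (tensile)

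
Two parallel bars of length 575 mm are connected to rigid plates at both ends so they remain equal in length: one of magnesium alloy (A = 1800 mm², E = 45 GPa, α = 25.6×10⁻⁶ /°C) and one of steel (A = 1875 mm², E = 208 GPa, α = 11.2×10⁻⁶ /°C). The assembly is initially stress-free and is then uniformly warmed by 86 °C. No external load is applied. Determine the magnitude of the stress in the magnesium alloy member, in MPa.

Equilibrium of a rigid end plate with no external load gives equal and opposite internal forces ±P in the two members. Since α_{magnesium alloy} > α_{steel}, heating drives the magnesium alloy into compression and the steel into tension.
Compatibility of the two members (thermal + elastic change equal): (α₁ − α₂)ΔT = P·[1/(A₁E₁) + 1/(A₂E₂)].
|α₁ − α₂|·ΔT = 14.4×10⁻⁶ × 86 = 0.001238.
1/(A₁E₁) + 1/(A₂E₂) = 1/(1800×45×10³) + 1/(1875×208×10³) = 1.491×10⁻⁸ N⁻¹.
P = 0.001238 / 1.491×10⁻⁸ = 83060 N = 83.06 kN.
σ_{magnesium alloy} = P/A₁ = 83060/1800 = 46.14 MPa, compressive.

σ ≈ 46.1 MPa (compressive)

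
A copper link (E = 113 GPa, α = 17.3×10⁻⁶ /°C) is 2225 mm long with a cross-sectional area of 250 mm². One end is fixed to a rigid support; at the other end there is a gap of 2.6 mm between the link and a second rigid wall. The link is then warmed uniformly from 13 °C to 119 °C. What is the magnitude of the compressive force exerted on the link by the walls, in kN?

Free thermal elongation = αΔT L = 17.3×10⁻⁶ × 106 × 2225 = 4.08 mm.
The gap closes (δ_free > 2.6 mm) and the wall then resists a further 4.08 − 2.6 = 1.48 mm of expansion.
That suppressed elongation corresponds to σ = E·Δ/L = 113×10³ × 1.48/2225 = 75.17 MPa.
Force on the wall = σA = 75.17 × 250 mm² = 18.79 kN.

P ≈ 18.8 kN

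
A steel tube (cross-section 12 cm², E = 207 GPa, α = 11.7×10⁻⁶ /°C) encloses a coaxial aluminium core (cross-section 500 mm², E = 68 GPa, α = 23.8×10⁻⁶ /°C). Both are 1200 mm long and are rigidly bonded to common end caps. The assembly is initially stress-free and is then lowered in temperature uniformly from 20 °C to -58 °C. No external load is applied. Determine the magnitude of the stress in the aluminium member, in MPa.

σ ≈ 56.5 MPa (tensile)

Equilibrium of a rigid end plate with no external load gives equal and opposite internal forces ±P in the two members. Since α_{aluminium} > α_{steel}, cooling drives the aluminium into tension and the steel into compression.
Compatibility of the two members (thermal + elastic change equal): (α₁ − α₂)ΔT = P·[1/(A₁E₁) + 1/(A₂E₂)].
|α₁ − α₂|·ΔT = 12.1×10⁻⁶ × 78 = 0.0009438.
1/(A₁E₁) + 1/(A₂E₂) = 1/(1200×207×10³) + 1/(500×68×10³) = 3.344×10⁻⁸ N⁻¹.
So P = 0.0009438 / 3.344×10⁻⁸ = 28.23 kN.
σ_{aluminium} = P/A₂ = 28230/500 = 56.45 MPa, tensile.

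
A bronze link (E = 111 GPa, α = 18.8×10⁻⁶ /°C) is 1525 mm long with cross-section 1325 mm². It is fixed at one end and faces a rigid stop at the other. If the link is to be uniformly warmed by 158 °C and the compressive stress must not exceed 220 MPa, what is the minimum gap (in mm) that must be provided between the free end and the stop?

With no wall the link would lengthen by αΔT L = 18.8×10⁻⁶ × 158 × 1525 = 4.53 mm.
At the allowable stress the elastic shortening the wall may impose is σL/E = 220 × 1525 / (111×10³) = 3.023 mm.
So the gap has to take up the difference, g_min = δ_free − σL/E = 4.53 − 3.023 = 1.507 mm.

g ≈ 1.51 mm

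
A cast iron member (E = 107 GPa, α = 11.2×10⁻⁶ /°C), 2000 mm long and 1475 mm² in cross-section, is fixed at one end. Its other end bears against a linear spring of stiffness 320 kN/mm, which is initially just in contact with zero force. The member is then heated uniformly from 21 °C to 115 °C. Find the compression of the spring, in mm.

δ ≈ 0.417 mm

Free thermal expansion: δ_free = αΔT L = 11.2×10⁻⁶ × 94 × 2000 = 2.106 mm.
Let P be the compressive force at the spring. The member shortens elastically by PL/(AE) and the spring compresses by P/k; together these equal δ_free.
So P = δ_free / [L/(AE) + 1/k] = 2.106 / [ 2000/(1475×107×10³) + 1/(320×10³) ].
P = 2.106 / 1.58×10⁻⁵ = 133300 N.
Spring compression = P/k = 133300/(320×10³) = 0.4165 mm.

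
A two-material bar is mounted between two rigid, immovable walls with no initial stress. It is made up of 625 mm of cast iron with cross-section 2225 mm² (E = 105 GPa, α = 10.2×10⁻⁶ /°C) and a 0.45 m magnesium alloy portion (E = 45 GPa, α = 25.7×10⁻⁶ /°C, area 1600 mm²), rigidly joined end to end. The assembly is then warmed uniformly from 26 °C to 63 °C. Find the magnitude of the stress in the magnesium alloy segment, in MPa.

With the walls removed the bar would change length by δ_free = Σ αᵢΔT Lᵢ = 10.2×10⁻⁶×37×625 + 25.7×10⁻⁶×37×450 = 0.6638 mm.
Since the ends are fixed, an axial force P builds up, equal in every segment, with P · Σ Lᵢ/(AᵢEᵢ) = δ_free.
The series flexibility is Σ Lᵢ/(AᵢEᵢ) = 625/(2225×105×10³) + 450/(1600×45×10³) = 8.925×10⁻⁶ mm/N.
Hence P = δ_free / Σ(L/AE) = 0.6638/8.925×10⁻⁶ = 74.37 kN (compressive).
σ_{magnesium alloy} = P / A = 74370 / 1600 = 46.48 MPa.

σ ≈ 46.5 MPa (compressive)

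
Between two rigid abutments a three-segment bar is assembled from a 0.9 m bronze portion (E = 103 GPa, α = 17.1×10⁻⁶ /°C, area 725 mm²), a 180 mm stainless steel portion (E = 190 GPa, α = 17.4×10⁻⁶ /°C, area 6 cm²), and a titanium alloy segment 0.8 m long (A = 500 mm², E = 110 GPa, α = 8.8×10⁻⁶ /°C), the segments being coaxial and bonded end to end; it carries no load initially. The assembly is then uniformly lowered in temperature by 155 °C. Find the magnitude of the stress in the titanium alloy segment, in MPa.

σ ≈ 281 MPa (tensile)

With the walls removed the bar would change length by δ_free = Σ αᵢΔT Lᵢ = 17.1×10⁻⁶×155×900 + 17.4×10⁻⁶×155×180 + 8.8×10⁻⁶×155×800 = 3.962 mm.
The walls prevent any net length change, so an axial force P (same in every segment) develops. Compatibility: P · Σ Lᵢ/(AᵢEᵢ) = δ_free.
Σ Lᵢ/(AᵢEᵢ) = 900/(725×103×10³) + 180/(600×190×10³) + 800/(500×110×10³) = 2.818×10⁻⁵ mm/N.
P = 3.962 / 2.818×10⁻⁵ = 140600 N = 140.6 kN, tensile.
σ_{titanium alloy} = P / A = 140600 / 500 = 281.2 MPa.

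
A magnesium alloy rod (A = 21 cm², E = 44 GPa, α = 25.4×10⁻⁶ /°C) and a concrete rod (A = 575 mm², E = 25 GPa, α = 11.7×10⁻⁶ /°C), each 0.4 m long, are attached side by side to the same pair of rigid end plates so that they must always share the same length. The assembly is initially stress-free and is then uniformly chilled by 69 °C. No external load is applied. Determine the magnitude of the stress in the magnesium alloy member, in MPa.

σ ≈ 5.6 MPa (tensile)

Both members must finish at the same length. With the larger α, the magnesium alloy tends to over-contract; the plates restrain it, putting the magnesium alloy in tension and the concrete in compression. With no external load the two internal forces are equal and opposite, magnitude P.
Compatibility of the two members (thermal + elastic change equal): (α₁ − α₂)ΔT = P·[1/(A₁E₁) + 1/(A₂E₂)].
|α₁ − α₂|·ΔT = 13.7×10⁻⁶ × 69 = 0.0009453.
1/(A₁E₁) + 1/(A₂E₂) = 1/(2100×44×10³) + 1/(575×25×10³) = 8.039×10⁻⁸ N⁻¹.
P = 0.0009453 / 8.039×10⁻⁸ = 11760 N = 11.76 kN.
σ_{magnesium alloy} = P/A₁ = 11760/2100 = 5.6 MPa, tensile.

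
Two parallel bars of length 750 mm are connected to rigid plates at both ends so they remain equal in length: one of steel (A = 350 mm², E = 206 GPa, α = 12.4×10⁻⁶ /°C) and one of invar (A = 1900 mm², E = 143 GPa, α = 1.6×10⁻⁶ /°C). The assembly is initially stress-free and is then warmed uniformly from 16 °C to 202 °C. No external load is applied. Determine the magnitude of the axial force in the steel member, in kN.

The steel has the larger α, so on heating it would change length more than the invar if both were free. The rigid plates force a common final length, so the steel is put into compression and the invar into tension, with equal and opposite forces P (no external load).
Setting the final lengths equal and cancelling L: (α₁ − α₂)ΔT = P/(A₁E₁) + P/(A₂E₂).
|α₁ − α₂|·ΔT = 10.8×10⁻⁶ × 186 = 0.002009.
1/(A₁E₁) + 1/(A₂E₂) = 1/(350×206×10³) + 1/(1900×143×10³) = 1.755×10⁻⁸ N⁻¹.
So P = 0.002009 / 1.755×10⁻⁸ = 114.5 kN.

P ≈ 114 kN (compressive in the steel)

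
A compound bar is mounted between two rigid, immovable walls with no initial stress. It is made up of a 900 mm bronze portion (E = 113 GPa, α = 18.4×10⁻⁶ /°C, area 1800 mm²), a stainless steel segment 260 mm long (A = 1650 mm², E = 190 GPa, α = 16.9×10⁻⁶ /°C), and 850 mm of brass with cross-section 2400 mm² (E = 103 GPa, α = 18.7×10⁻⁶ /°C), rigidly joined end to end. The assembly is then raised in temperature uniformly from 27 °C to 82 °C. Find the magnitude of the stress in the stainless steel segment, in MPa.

If the supports were absent, the total length change would be Σ αᵢΔT Lᵢ = 18.4×10⁻⁶×55×900 + 16.9×10⁻⁶×55×260 + 18.7×10⁻⁶×55×850 = 2.027 mm.
The rigid supports impose zero overall length change; the single axial force P common to all segments must satisfy P Σ Lᵢ/(AᵢEᵢ) = δ_free.
The series flexibility is Σ Lᵢ/(AᵢEᵢ) = 900/(1800×113×10³) + 260/(1650×190×10³) + 850/(2400×103×10³) = 8.693×10⁻⁶ mm/N.
Hence P = δ_free / Σ(L/AE) = 2.027/8.693×10⁻⁶ = 233.2 kN (compressive).
σ_{stainless steel} = P / A = 233200 / 1650 = 141.3 MPa.

σ ≈ 141 MPa (compressive)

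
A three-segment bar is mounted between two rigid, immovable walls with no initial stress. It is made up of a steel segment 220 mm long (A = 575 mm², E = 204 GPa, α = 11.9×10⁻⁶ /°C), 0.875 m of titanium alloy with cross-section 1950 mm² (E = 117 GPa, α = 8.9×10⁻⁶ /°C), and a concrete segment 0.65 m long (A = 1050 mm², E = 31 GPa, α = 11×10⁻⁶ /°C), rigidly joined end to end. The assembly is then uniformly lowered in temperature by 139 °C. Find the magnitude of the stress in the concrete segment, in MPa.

σ ≈ 90.5 MPa (tensile)

With the walls removed the bar would change length by δ_free = Σ αᵢΔT Lᵢ = 11.9×10⁻⁶×139×220 + 8.9×10⁻⁶×139×875 + 11×10⁻⁶×139×650 = 2.44 mm.
Since the ends are fixed, an axial force P builds up, equal in every segment, with P · Σ Lᵢ/(AᵢEᵢ) = δ_free.
Σ Lᵢ/(AᵢEᵢ) = 220/(575×204×10³) + 875/(1950×117×10³) + 650/(1050×31×10³) = 2.568×10⁻⁵ mm/N.
So P = 2.44 / 2.568×10⁻⁵ = 95.02 kN, tensile.
σ_{concrete} = P / A = 95020 / 1050 = 90.5 MPa.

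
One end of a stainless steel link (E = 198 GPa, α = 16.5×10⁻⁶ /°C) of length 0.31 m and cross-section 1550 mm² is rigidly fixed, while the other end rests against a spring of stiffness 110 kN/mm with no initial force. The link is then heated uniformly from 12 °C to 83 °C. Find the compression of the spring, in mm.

Free thermal expansion: δ_free = αΔT L = 16.5×10⁻⁶ × 71 × 310 = 0.3632 mm.
With a force P in the spring, the elastic change of the link is PL/(AE) and that of the spring is P/k; compatibility requires their sum to equal δ_free.
P [ L/(AE) + 1/k ] = δ_free → P [ 310/(1550×198×10³) + 1/(110×10³) ] = 0.3632.
P = 0.3632 / 1.01×10⁻⁵ = 35950 N.
Spring compression = P/k = 35950/(110×10³) = 0.3268 mm.

δ ≈ 0.327 mm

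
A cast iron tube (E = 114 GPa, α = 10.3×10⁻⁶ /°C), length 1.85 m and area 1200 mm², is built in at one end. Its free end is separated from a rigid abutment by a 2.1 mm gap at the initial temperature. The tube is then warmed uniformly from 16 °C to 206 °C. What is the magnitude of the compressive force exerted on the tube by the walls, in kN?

P ≈ 112 kN

If the wall were absent the tube would grow by αΔT L = 10.3×10⁻⁶ × 190 × 1850 = 3.62 mm.
The gap closes (δ_free > 2.1 mm) and the wall then resists a further 3.62 − 2.1 = 1.52 mm of expansion.
So σ = E(δ_free − g)/L = 114×10³ × 1.52/1850 = 93.69 MPa.
Force on the wall = σA = 93.69 × 1200 mm² = 112.4 kN.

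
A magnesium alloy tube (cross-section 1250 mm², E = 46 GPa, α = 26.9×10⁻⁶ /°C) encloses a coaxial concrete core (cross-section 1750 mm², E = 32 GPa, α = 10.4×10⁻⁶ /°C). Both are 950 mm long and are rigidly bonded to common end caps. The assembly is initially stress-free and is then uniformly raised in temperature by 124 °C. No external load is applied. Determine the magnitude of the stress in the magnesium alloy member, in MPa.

The magnesium alloy has the larger α, so on heating it would change length more than the concrete if both were free. The rigid plates force a common final length, so the magnesium alloy is put into compression and the concrete into tension, with equal and opposite forces P (no external load).
Equating the net (thermal + elastic) strains gives |α₁ − α₂|·ΔT = P·[1/(A₁E₁) + 1/(A₂E₂)].
|α₁ − α₂|·ΔT = 16.5×10⁻⁶ × 124 = 0.002046.
1/(A₁E₁) + 1/(A₂E₂) = 1/(1250×46×10³) + 1/(1750×32×10³) = 3.525×10⁻⁸ N⁻¹.
So P = 0.002046 / 3.525×10⁻⁸ = 58.05 kN.
σ_{magnesium alloy} = P/A₁ = 58050/1250 = 46.44 MPa, compressive.

σ ≈ 46.4 MPa (compressive)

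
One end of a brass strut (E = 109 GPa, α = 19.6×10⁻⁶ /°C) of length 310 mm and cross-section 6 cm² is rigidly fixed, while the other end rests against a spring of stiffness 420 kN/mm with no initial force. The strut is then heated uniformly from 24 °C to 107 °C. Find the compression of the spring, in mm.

If the spring were absent the strut would lengthen by αΔT L = 19.6×10⁻⁶ × 83 × 310 = 0.5043 mm.
With a force P in the spring, the elastic change of the strut is PL/(AE) and that of the spring is P/k; compatibility requires their sum to equal δ_free.
So P = δ_free / [L/(AE) + 1/k] = 0.5043 / [ 310/(600×109×10³) + 1/(420×10³) ].
P = 0.5043 / 7.121×10⁻⁶ = 70820 N.
Spring compression = P/k = 70820/(420×10³) = 0.1686 mm.

δ ≈ 0.169 mm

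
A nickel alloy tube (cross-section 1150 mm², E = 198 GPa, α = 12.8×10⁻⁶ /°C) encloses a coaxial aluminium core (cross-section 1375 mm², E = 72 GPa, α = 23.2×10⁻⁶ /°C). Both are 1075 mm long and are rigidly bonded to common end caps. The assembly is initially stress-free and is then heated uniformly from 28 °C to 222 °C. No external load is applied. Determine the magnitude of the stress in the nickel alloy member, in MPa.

Equilibrium of a rigid end plate with no external load gives equal and opposite internal forces ±P in the two members. Since α_{aluminium} > α_{nickel alloy}, heating drives the aluminium into compression and the nickel alloy into tension.
Equating the net (thermal + elastic) strains gives |α₁ − α₂|·ΔT = P·[1/(A₁E₁) + 1/(A₂E₂)].
|α₁ − α₂|·ΔT = 10.4×10⁻⁶ × 194 = 0.002018.
1/(A₁E₁) + 1/(A₂E₂) = 1/(1150×198×10³) + 1/(1375×72×10³) = 1.449×10⁻⁸ N⁻¹.
P = 0.002018 / 1.449×10⁻⁸ = 139200 N = 139.2 kN.
σ_{nickel alloy} = P/A₁ = 139200/1150 = 121.1 MPa, tensile.

σ ≈ 121 MPa (tensile)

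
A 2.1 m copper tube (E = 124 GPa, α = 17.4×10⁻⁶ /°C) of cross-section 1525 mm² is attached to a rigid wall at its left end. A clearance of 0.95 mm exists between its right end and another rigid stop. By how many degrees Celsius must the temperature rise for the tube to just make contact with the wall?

The gap closes when αΔT L = 0.95 mm, since the tube is still unstressed at that instant.
ΔT = 0.95 / (17.4×10⁻⁶ × 2100) = 26 °C.

ΔT ≈ 26 °C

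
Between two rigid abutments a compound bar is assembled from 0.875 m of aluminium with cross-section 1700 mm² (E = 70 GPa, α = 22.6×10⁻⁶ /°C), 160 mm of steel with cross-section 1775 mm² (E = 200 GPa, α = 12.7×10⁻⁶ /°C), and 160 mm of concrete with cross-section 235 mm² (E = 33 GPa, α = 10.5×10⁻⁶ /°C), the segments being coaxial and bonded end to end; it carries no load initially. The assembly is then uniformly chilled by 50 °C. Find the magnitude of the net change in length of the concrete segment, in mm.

With the walls removed the bar would change length by δ_free = Σ αᵢΔT Lᵢ = 22.6×10⁻⁶×50×875 + 12.7×10⁻⁶×50×160 + 10.5×10⁻⁶×50×160 = 1.174 mm.
The walls prevent any net length change, so an axial force P (same in every segment) develops. Compatibility: P · Σ Lᵢ/(AᵢEᵢ) = δ_free.
Σ Lᵢ/(AᵢEᵢ) = 875/(1700×70×10³) + 160/(1775×200×10³) + 160/(235×33×10³) = 2.844×10⁻⁵ mm/N.
So P = 1.174 / 2.844×10⁻⁵ = 41.3 kN, tensile.
For the concrete segment, free thermal change = 10.5×10⁻⁶×50×160 = 0.084 mm and elastic change from P = 41300×160/(235×33×10³) = 0.8521 mm; these oppose, so the net change is 0.768 mm (segment lengthens).

|ΔL| ≈ 0.768 mm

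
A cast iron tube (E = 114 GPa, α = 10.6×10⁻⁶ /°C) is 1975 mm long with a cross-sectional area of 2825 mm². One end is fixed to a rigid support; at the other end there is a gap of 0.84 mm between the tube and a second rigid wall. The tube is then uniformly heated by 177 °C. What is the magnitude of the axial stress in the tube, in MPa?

Free thermal elongation = αΔT L = 10.6×10⁻⁶ × 177 × 1975 = 3.705 mm.
This exceeds the 0.84 mm gap, so the wall pushes back. The portion of expansion that must be recovered elastically is δ_free − gap = 3.705 − 0.84 = 2.865 mm.
So σ = E(δ_free − g)/L = 114×10³ × 2.865/1975 = 165.4 MPa.

σ ≈ 165 MPa (compressive)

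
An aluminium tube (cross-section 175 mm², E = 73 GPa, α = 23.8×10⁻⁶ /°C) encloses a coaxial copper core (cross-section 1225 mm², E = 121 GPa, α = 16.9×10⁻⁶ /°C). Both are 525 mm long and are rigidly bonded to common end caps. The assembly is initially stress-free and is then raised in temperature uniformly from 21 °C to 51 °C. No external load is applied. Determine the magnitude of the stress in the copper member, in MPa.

σ ≈ 1.99 MPa (tensile)

Both members must finish at the same length. With the larger α, the aluminium tends to over-expand; the plates restrain it, putting the aluminium in compression and the copper in tension. With no external load the two internal forces are equal and opposite, magnitude P.
Compatibility of the two members (thermal + elastic change equal): (α₁ − α₂)ΔT = P·[1/(A₁E₁) + 1/(A₂E₂)].
|α₁ − α₂|·ΔT = 6.9×10⁻⁶ × 30 = 0.000207.
1/(A₁E₁) + 1/(A₂E₂) = 1/(175×73×10³) + 1/(1225×121×10³) = 8.502×10⁻⁸ N⁻¹.
P = 0.000207 / 8.502×10⁻⁸ = 2435 N = 2.435 kN.
σ_{copper} = P/A₂ = 2435/1225 = 1.987 MPa, tensile.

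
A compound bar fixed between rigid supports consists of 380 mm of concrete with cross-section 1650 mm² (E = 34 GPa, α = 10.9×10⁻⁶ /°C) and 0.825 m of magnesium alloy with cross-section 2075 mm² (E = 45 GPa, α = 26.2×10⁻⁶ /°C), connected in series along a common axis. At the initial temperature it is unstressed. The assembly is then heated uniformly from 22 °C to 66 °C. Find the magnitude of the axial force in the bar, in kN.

P ≈ 72.6 kN (compressive)

Free thermal expansion of the whole bar: Σ αᵢΔT Lᵢ = 10.9×10⁻⁶×44×380 + 26.2×10⁻⁶×44×825 = 1.133 mm.
Since the ends are fixed, an axial force P builds up, equal in every segment, with P · Σ Lᵢ/(AᵢEᵢ) = δ_free.
Σ Lᵢ/(AᵢEᵢ) = 380/(1650×34×10³) + 825/(2075×45×10³) = 1.561×10⁻⁵ mm/N.
So P = 1.133 / 1.561×10⁻⁵ = 72.61 kN, compressive.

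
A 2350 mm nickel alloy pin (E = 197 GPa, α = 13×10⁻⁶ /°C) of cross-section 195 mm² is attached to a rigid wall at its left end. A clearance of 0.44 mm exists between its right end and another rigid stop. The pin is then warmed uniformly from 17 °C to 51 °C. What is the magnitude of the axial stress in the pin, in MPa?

Free thermal elongation = αΔT L = 13×10⁻⁶ × 34 × 2350 = 1.039 mm.
This exceeds the 0.44 mm gap, so the wall pushes back. The portion of expansion that must be recovered elastically is δ_free − gap = 1.039 − 0.44 = 0.5987 mm.
Compatibility: PL/(AE) = 0.5987 mm, so σ = P/A = E × (0.5987/2350) = 50.19 MPa.

σ ≈ 50.2 MPa (compressive)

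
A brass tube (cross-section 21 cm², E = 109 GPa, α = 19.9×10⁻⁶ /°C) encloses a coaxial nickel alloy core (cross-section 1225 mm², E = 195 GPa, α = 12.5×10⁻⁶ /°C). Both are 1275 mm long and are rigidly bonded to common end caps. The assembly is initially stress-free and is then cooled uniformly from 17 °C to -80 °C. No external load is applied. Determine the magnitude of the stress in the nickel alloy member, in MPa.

σ ≈ 68.5 MPa (compressive)

The brass has the larger α, so on cooling it would change length more than the nickel alloy if both were free. The rigid plates force a common final length, so the brass is put into tension and the nickel alloy into compression, with equal and opposite forces P (no external load).
Compatibility of the two members (thermal + elastic change equal): (α₁ − α₂)ΔT = P·[1/(A₁E₁) + 1/(A₂E₂)].
|α₁ − α₂|·ΔT = 7.4×10⁻⁶ × 97 = 0.0007178.
1/(A₁E₁) + 1/(A₂E₂) = 1/(2100×109×10³) + 1/(1225×195×10³) = 8.555×10⁻⁹ N⁻¹.
So P = 0.0007178 / 8.555×10⁻⁹ = 83.9 kN.
σ_{nickel alloy} = P/A₂ = 83900/1225 = 68.49 MPa, compressive.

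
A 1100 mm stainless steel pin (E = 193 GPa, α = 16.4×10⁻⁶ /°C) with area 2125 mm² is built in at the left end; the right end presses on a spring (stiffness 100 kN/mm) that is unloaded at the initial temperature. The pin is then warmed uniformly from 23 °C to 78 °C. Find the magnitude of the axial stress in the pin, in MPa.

σ ≈ 36.8 MPa (compressive)

If the spring were absent the pin would lengthen by αΔT L = 16.4×10⁻⁶ × 55 × 1100 = 0.9922 mm.
Let P be the compressive force at the spring. The pin shortens elastically by PL/(AE) and the spring compresses by P/k; together these equal δ_free.
P [ L/(AE) + 1/k ] = δ_free → P [ 1100/(2125×193×10³) + 1/(100×10³) ] = 0.9922.
P = 0.9922 / 1.268×10⁻⁵ = 78240 N.
σ = P/A = 78240/2125 = 36.82 MPa.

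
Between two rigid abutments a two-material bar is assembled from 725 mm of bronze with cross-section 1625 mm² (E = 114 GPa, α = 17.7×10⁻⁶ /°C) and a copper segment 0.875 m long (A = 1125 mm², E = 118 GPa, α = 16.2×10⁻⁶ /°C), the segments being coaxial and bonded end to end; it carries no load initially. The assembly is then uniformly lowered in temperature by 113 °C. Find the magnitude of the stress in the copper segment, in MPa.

σ ≈ 258 MPa (tensile)

With the walls removed the bar would change length by δ_free = Σ αᵢΔT Lᵢ = 17.7×10⁻⁶×113×725 + 16.2×10⁻⁶×113×875 = 3.052 mm.
Since the ends are fixed, an axial force P builds up, equal in every segment, with P · Σ Lᵢ/(AᵢEᵢ) = δ_free.
The series flexibility is Σ Lᵢ/(AᵢEᵢ) = 725/(1625×114×10³) + 875/(1125×118×10³) = 1.05×10⁻⁵ mm/N.
Hence P = δ_free / Σ(L/AE) = 3.052/1.05×10⁻⁵ = 290.5 kN (tensile).
σ_{copper} = P / A = 290500 / 1125 = 258.2 MPa.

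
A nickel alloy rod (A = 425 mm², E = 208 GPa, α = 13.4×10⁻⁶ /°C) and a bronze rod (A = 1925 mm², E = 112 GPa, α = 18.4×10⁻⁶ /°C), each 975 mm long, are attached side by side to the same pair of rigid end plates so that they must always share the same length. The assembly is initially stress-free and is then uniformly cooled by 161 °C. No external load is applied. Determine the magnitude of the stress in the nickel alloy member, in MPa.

σ ≈ 119 MPa (compressive)

The bronze has the larger α, so on cooling it would change length more than the nickel alloy if both were free. The rigid plates force a common final length, so the bronze is put into tension and the nickel alloy into compression, with equal and opposite forces P (no external load).
Setting the final lengths equal and cancelling L: (α₁ − α₂)ΔT = P/(A₁E₁) + P/(A₂E₂).
|α₁ − α₂|·ΔT = 5×10⁻⁶ × 161 = 0.000805.
1/(A₁E₁) + 1/(A₂E₂) = 1/(425×208×10³) + 1/(1925×112×10³) = 1.595×10⁻⁸ N⁻¹.
P = 0.000805 / 1.595×10⁻⁸ = 50470 N = 50.47 kN.
σ_{nickel alloy} = P/A₁ = 50470/425 = 118.8 MPa, compressive.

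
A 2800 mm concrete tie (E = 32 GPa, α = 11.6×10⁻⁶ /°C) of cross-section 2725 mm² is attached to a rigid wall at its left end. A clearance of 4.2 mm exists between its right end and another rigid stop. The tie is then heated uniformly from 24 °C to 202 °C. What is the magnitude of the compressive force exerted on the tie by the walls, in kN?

P ≈ 49.3 kN

Free thermal elongation = αΔT L = 11.6×10⁻⁶ × 178 × 2800 = 5.781 mm.
The gap closes (δ_free > 4.2 mm) and the wall then resists a further 5.781 − 4.2 = 1.581 mm of expansion.
Compatibility: PL/(AE) = 1.581 mm, so σ = P/A = E × (1.581/2800) = 18.07 MPa.
Force on the wall = σA = 18.07 × 2725 mm² = 49.25 kN.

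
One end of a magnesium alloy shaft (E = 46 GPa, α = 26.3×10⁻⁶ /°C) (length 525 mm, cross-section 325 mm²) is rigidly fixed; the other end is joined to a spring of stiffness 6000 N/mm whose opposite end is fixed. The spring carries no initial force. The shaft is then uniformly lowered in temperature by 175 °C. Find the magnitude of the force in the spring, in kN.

P ≈ 12 kN

The unrestrained thermal change is αΔT L = 26.3×10⁻⁶ × 175 × 525 = 2.416 mm.
Let P be the tensile force in the spring. The shaft extends elastically by PL/(AE) and the spring stretches by P/k; together these equal δ_free.
P [ L/(AE) + 1/k ] = δ_free → P [ 525/(325×46×10³) + 1/(6000) ] = 2.416.
P = 2.416 / 0.0002018 = 11970 N.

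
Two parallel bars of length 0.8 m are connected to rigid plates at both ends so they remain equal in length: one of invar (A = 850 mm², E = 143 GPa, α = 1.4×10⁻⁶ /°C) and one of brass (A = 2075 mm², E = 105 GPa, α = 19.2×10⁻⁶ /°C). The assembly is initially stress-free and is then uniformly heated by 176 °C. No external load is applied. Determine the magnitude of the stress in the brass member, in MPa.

Equilibrium of a rigid end plate with no external load gives equal and opposite internal forces ±P in the two members. Since α_{brass} > α_{invar}, heating drives the brass into compression and the invar into tension.
Equating the net (thermal + elastic) strains gives |α₁ − α₂|·ΔT = P·[1/(A₁E₁) + 1/(A₂E₂)].
|α₁ − α₂|·ΔT = 17.8×10⁻⁶ × 176 = 0.003133.
1/(A₁E₁) + 1/(A₂E₂) = 1/(850×143×10³) + 1/(2075×105×10³) = 1.282×10⁻⁸ N⁻¹.
P = 0.003133 / 1.282×10⁻⁸ = 244400 N = 244.4 kN.
σ_{brass} = P/A₂ = 244400/2075 = 117.8 MPa, compressive.

σ ≈ 118 MPa (compressive)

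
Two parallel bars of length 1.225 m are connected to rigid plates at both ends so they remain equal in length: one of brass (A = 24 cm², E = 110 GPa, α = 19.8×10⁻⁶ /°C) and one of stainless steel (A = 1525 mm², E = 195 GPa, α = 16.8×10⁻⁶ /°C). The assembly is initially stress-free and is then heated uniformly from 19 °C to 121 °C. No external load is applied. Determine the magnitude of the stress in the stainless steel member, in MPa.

Equilibrium of a rigid end plate with no external load gives equal and opposite internal forces ±P in the two members. Since α_{brass} > α_{stainless steel}, heating drives the brass into compression and the stainless steel into tension.
Setting the final lengths equal and cancelling L: (α₁ − α₂)ΔT = P/(A₁E₁) + P/(A₂E₂).
|α₁ − α₂|·ΔT = 3×10⁻⁶ × 102 = 0.000306.
1/(A₁E₁) + 1/(A₂E₂) = 1/(2400×110×10³) + 1/(1525×195×10³) = 7.151×10⁻⁹ N⁻¹.
P = 0.000306 / 7.151×10⁻⁹ = 42790 N = 42.79 kN.
σ_{stainless steel} = P/A₂ = 42790/1525 = 28.06 MPa, tensile.

σ ≈ 28.1 MPa (tensile)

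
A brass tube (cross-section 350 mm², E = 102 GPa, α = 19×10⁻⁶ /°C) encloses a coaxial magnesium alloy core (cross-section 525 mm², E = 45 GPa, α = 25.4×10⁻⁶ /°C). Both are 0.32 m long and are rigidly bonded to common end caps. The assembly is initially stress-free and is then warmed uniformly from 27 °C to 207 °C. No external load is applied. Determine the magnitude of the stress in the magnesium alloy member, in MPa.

σ ≈ 31.2 MPa (compressive)

The magnesium alloy has the larger α, so on heating it would change length more than the brass if both were free. The rigid plates force a common final length, so the magnesium alloy is put into compression and the brass into tension, with equal and opposite forces P (no external load).
Compatibility of the two members (thermal + elastic change equal): (α₁ − α₂)ΔT = P·[1/(A₁E₁) + 1/(A₂E₂)].
|α₁ − α₂|·ΔT = 6.4×10⁻⁶ × 180 = 0.001152.
1/(A₁E₁) + 1/(A₂E₂) = 1/(350×102×10³) + 1/(525×45×10³) = 7.034×10⁻⁸ N⁻¹.
P = 0.001152 / 7.034×10⁻⁸ = 16380 N = 16.38 kN.
σ_{magnesium alloy} = P/A₂ = 16380/525 = 31.2 MPa, compressive.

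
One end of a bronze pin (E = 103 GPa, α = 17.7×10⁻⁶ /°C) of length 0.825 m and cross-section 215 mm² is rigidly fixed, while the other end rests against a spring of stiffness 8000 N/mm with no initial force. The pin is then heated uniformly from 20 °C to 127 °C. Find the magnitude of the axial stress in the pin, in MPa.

σ ≈ 44.8 MPa (compressive)

If the spring were absent the pin would lengthen by αΔT L = 17.7×10⁻⁶ × 107 × 825 = 1.562 mm.
Let P be the compressive force at the spring. The pin shortens elastically by PL/(AE) and the spring compresses by P/k; together these equal δ_free.
So P = δ_free / [L/(AE) + 1/k] = 1.562 / [ 825/(215×103×10³) + 1/(8000) ].
P = 1.562 / 0.0001623 = 9630 N.
σ = P/A = 9630/215 = 44.79 MPa.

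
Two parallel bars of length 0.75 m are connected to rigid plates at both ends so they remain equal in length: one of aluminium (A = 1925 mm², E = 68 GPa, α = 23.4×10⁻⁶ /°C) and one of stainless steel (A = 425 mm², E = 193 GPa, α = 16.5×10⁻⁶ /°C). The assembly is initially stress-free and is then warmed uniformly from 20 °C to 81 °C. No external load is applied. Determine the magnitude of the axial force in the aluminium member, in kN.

Both members must finish at the same length. With the larger α, the aluminium tends to over-expand; the plates restrain it, putting the aluminium in compression and the stainless steel in tension. With no external load the two internal forces are equal and opposite, magnitude P.
Setting the final lengths equal and cancelling L: (α₁ − α₂)ΔT = P/(A₁E₁) + P/(A₂E₂).
|α₁ − α₂|·ΔT = 6.9×10⁻⁶ × 61 = 0.0004209.
1/(A₁E₁) + 1/(A₂E₂) = 1/(1925×68×10³) + 1/(425×193×10³) = 1.983×10⁻⁸ N⁻¹.
P = 0.0004209 / 1.983×10⁻⁸ = 21220 N = 21.22 kN.

P ≈ 21.2 kN (compressive in the aluminium)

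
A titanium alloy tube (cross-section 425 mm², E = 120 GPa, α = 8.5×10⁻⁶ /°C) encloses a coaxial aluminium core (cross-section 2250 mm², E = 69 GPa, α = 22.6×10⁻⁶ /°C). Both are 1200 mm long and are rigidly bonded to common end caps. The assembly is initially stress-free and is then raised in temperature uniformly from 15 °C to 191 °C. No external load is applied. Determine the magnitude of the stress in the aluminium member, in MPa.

σ ≈ 42.3 MPa (compressive)

Both members must finish at the same length. With the larger α, the aluminium tends to over-expand; the plates restrain it, putting the aluminium in compression and the titanium alloy in tension. With no external load the two internal forces are equal and opposite, magnitude P.
Equating the net (thermal + elastic) strains gives |α₁ − α₂|·ΔT = P·[1/(A₁E₁) + 1/(A₂E₂)].
|α₁ − α₂|·ΔT = 14.1×10⁻⁶ × 176 = 0.002482.
1/(A₁E₁) + 1/(A₂E₂) = 1/(425×120×10³) + 1/(2250×69×10³) = 2.605×10⁻⁸ N⁻¹.
P = 0.002482 / 2.605×10⁻⁸ = 95270 N = 95.27 kN.
σ_{aluminium} = P/A₂ = 95270/2250 = 42.34 MPa, compressive.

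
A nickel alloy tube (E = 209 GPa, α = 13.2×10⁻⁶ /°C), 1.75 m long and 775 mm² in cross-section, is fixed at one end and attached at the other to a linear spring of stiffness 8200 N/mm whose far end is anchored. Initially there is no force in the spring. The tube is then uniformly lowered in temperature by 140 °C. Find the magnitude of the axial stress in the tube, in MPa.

σ ≈ 31.4 MPa (tensile)

Free thermal contraction: δ_free = αΔT L = 13.2×10⁻⁶ × 140 × 1750 = 3.234 mm.
Let P be the tensile force in the spring. The tube extends elastically by PL/(AE) and the spring stretches by P/k; together these equal δ_free.
P [ L/(AE) + 1/k ] = δ_free → P [ 1750/(775×209×10³) + 1/(8200) ] = 3.234.
P = 3.234 / 0.0001328 = 24360 N.
σ = P/A = 24360/775 = 31.43 MPa.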